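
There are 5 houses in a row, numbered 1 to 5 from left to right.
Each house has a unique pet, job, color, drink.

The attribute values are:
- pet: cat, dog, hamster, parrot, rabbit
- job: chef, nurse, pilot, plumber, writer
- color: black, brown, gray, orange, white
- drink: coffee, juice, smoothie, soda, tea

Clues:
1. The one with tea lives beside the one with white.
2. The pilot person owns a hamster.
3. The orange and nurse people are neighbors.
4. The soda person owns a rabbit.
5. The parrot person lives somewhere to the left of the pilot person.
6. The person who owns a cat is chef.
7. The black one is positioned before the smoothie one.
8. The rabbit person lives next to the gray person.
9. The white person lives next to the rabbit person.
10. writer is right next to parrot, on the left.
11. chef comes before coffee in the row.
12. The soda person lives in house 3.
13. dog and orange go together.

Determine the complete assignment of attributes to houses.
Solution:

House | Pet | Job | Color | Drink
---------------------------------
  1   | dog | writer | orange | tea
  2   | parrot | nurse | white | juice
  3   | rabbit | plumber | black | soda
  4   | cat | chef | gray | smoothie
  5   | hamster | pilot | brown | coffee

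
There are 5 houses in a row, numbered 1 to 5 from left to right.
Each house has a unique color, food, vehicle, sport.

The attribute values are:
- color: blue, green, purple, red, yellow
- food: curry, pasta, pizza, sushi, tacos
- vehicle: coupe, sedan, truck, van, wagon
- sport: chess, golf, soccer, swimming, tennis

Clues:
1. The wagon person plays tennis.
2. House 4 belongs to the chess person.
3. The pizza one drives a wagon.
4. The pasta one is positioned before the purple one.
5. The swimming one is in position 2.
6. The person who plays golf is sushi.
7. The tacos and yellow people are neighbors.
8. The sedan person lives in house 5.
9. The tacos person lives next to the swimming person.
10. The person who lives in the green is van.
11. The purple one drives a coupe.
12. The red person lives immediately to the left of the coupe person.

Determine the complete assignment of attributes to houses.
Solution:

House | Color | Food | Vehicle | Sport
--------------------------------------
  1   | green | tacos | van | soccer
  2   | yellow | pasta | truck | swimming
  3   | red | pizza | wagon | tennis
  4   | purple | curry | coupe | chess
  5   | blue | sushi | sedan | golf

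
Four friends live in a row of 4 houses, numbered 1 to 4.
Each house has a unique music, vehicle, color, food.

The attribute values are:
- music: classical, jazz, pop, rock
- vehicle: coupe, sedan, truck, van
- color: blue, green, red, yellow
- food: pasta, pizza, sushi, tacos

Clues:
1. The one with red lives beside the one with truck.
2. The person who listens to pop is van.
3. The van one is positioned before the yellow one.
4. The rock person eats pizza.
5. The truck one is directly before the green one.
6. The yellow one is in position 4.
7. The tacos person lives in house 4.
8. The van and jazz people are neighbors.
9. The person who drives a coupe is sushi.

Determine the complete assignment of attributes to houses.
Solution:

House | Music | Vehicle | Color | Food
--------------------------------------
  1   | classical | coupe | red | sushi
  2   | rock | truck | blue | pizza
  3   | pop | van | green | pasta
  4   | jazz | sedan | yellow | tacos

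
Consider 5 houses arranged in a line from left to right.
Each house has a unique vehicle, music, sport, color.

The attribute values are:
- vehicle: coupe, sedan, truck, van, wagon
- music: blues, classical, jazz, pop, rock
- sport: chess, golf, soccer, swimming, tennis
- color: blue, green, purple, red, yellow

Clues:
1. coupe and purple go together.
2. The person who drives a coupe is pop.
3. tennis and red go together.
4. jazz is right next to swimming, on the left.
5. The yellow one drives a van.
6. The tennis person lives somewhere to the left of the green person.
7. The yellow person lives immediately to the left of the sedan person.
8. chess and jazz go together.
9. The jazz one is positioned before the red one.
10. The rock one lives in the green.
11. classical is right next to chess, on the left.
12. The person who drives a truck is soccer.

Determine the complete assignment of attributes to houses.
Solution:

House | Vehicle | Music | Sport | Color
---------------------------------------
  1   | van | classical | golf | yellow
  2   | sedan | jazz | chess | blue
  3   | coupe | pop | swimming | purple
  4   | wagon | blues | tennis | red
  5   | truck | rock | soccer | green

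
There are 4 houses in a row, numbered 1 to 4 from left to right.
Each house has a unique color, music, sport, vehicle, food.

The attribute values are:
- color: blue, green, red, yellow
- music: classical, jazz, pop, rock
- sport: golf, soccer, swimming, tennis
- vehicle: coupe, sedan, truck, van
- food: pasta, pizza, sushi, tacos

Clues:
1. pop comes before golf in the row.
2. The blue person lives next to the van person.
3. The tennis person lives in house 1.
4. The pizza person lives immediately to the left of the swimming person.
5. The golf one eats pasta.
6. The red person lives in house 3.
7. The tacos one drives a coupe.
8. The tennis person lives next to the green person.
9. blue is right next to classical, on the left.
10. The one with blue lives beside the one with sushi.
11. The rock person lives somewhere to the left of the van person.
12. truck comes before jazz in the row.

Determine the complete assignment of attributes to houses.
Solution:

House | Color | Music | Sport | Vehicle | Food
----------------------------------------------
  1   | blue | rock | tennis | truck | pizza
  2   | green | classical | swimming | van | sushi
  3   | red | pop | soccer | coupe | tacos
  4   | yellow | jazz | golf | sedan | pasta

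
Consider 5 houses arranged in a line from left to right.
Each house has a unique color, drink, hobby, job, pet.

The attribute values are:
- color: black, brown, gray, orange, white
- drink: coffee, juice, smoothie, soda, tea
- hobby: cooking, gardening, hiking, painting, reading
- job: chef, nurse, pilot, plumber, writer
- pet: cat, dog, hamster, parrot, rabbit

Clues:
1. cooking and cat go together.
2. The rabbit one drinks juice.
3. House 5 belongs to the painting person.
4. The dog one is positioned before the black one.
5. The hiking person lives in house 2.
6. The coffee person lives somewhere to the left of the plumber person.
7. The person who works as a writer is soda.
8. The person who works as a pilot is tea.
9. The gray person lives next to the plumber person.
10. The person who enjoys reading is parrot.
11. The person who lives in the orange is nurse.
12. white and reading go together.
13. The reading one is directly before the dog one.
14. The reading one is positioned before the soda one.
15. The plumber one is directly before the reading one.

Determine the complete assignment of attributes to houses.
Solution:

House | Color | Drink | Hobby | Job | Pet
-----------------------------------------
  1   | gray | coffee | cooking | chef | cat
  2   | brown | juice | hiking | plumber | rabbit
  3   | white | tea | reading | pilot | parrot
  4   | orange | smoothie | gardening | nurse | dog
  5   | black | soda | painting | writer | hamster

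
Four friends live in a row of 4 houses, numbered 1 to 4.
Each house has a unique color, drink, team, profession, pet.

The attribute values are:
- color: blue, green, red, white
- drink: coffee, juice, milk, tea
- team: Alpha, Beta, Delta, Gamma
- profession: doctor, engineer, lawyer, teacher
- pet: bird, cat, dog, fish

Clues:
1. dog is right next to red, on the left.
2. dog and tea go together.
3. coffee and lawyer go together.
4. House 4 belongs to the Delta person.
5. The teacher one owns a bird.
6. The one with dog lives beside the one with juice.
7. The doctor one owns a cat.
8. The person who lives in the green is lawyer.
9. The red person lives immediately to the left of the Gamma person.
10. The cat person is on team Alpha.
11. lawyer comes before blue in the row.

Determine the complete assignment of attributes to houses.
Solution:

House | Color | Drink | Team | Profession | Pet
-----------------------------------------------
  1   | white | tea | Beta | engineer | dog
  2   | red | juice | Alpha | doctor | cat
  3   | green | coffee | Gamma | lawyer | fish
  4   | blue | milk | Delta | teacher | bird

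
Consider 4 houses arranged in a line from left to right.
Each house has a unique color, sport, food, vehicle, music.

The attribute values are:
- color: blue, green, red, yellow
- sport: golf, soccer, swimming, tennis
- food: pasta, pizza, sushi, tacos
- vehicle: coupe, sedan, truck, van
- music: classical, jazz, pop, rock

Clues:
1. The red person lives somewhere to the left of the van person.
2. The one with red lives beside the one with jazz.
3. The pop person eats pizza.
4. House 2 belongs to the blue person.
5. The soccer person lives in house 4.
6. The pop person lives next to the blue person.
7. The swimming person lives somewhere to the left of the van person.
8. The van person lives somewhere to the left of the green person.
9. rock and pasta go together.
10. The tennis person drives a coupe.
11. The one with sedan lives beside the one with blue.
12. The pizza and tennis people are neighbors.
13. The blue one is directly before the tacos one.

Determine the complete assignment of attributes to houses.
Solution:

House | Color | Sport | Food | Vehicle | Music
----------------------------------------------
  1   | red | swimming | pizza | sedan | pop
  2   | blue | tennis | sushi | coupe | jazz
  3   | yellow | golf | tacos | van | classical
  4   | green | soccer | pasta | truck | rock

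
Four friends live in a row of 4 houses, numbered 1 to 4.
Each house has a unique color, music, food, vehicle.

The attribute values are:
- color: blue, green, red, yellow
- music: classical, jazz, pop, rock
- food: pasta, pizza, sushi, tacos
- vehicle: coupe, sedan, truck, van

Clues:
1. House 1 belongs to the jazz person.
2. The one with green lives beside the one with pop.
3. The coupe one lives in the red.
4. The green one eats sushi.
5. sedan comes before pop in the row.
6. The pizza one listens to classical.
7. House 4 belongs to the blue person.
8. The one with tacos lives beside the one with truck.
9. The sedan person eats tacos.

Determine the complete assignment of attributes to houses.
Solution:

House | Color | Music | Food | Vehicle
--------------------------------------
  1   | yellow | jazz | tacos | sedan
  2   | green | rock | sushi | truck
  3   | red | pop | pasta | coupe
  4   | blue | classical | pizza | van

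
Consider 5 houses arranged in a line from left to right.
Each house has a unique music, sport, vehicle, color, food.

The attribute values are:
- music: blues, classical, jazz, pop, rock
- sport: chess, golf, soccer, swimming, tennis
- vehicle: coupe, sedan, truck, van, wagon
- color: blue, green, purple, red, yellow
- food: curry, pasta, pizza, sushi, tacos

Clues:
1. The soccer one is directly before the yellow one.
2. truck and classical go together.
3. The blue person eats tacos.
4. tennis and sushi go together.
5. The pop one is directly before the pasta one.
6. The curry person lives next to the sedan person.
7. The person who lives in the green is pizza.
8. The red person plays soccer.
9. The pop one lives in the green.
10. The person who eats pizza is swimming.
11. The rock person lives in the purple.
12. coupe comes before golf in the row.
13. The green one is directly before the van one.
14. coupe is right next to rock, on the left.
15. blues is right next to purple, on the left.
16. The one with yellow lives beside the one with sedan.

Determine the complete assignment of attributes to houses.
Solution:

House | Music | Sport | Vehicle | Color | Food
----------------------------------------------
  1   | pop | swimming | wagon | green | pizza
  2   | jazz | soccer | van | red | pasta
  3   | blues | chess | coupe | yellow | curry
  4   | rock | tennis | sedan | purple | sushi
  5   | classical | golf | truck | blue | tacos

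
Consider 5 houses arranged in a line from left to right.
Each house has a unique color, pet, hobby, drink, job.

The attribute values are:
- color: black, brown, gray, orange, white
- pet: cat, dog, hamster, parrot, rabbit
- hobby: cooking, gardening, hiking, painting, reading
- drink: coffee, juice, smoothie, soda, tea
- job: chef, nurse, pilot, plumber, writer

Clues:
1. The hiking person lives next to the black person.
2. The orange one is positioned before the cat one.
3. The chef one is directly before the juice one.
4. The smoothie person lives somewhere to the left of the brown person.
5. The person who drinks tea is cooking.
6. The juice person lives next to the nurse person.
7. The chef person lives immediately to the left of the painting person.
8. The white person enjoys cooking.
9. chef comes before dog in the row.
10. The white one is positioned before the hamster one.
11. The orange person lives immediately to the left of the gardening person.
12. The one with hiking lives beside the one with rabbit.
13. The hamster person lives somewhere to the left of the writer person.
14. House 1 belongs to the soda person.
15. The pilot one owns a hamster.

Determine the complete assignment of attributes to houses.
Solution:

House | Color | Pet | Hobby | Drink | Job
-----------------------------------------
  1   | gray | parrot | hiking | soda | chef
  2   | black | rabbit | painting | juice | plumber
  3   | white | dog | cooking | tea | nurse
  4   | orange | hamster | reading | smoothie | pilot
  5   | brown | cat | gardening | coffee | writer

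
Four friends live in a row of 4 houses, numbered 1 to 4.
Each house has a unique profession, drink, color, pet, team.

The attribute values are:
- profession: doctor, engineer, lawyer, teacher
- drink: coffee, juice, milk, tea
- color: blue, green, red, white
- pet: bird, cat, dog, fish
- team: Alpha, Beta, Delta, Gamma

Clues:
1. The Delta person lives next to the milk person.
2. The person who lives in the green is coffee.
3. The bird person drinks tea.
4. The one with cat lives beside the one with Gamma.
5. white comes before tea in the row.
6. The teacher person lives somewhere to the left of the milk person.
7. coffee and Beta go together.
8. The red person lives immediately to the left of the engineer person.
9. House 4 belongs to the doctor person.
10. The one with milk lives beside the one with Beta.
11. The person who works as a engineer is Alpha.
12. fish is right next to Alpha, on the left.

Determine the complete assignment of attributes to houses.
Solution:

House | Profession | Drink | Color | Pet | Team
-----------------------------------------------
  1   | teacher | juice | red | fish | Delta
  2   | engineer | milk | white | dog | Alpha
  3   | lawyer | coffee | green | cat | Beta
  4   | doctor | tea | blue | bird | Gamma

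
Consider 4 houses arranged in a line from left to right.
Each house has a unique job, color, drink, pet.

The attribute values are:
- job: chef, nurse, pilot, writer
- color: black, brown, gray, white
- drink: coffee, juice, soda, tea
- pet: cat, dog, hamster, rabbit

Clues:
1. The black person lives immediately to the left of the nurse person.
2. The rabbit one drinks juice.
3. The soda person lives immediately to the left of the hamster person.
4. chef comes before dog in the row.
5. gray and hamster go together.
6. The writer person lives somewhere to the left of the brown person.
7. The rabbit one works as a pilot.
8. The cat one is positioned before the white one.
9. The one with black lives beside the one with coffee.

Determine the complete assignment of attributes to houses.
Solution:

House | Job | Color | Drink | Pet
---------------------------------
  1   | chef | black | soda | cat
  2   | nurse | gray | coffee | hamster
  3   | writer | white | tea | dog
  4   | pilot | brown | juice | rabbit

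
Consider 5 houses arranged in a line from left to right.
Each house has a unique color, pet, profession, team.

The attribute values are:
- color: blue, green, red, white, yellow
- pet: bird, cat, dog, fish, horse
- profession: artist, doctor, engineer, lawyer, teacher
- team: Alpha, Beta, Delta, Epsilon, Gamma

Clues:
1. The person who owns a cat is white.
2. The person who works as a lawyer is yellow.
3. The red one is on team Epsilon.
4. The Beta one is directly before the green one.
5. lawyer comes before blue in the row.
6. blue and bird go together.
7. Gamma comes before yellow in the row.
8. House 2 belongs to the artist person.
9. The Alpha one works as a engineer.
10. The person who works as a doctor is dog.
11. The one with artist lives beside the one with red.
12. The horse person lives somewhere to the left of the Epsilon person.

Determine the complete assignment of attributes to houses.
Solution:

House | Color | Pet | Profession | Team
---------------------------------------
  1   | white | cat | teacher | Beta
  2   | green | horse | artist | Gamma
  3   | red | dog | doctor | Epsilon
  4   | yellow | fish | lawyer | Delta
  5   | blue | bird | engineer | Alpha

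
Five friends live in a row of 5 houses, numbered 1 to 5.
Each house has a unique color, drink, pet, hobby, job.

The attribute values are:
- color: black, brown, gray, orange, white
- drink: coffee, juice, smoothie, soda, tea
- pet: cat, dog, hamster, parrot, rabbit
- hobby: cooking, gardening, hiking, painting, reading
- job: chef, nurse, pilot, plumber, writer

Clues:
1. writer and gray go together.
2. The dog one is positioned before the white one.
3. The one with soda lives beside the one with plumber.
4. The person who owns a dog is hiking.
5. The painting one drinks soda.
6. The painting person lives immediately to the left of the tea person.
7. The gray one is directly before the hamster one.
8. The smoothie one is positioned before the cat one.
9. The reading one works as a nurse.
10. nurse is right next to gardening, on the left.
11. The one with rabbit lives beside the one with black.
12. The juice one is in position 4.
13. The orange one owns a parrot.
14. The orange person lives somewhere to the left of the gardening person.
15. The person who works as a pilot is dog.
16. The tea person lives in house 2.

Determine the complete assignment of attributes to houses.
Solution:

House | Color | Drink | Pet | Hobby | Job
-----------------------------------------
  1   | gray | soda | rabbit | painting | writer
  2   | black | tea | hamster | cooking | plumber
  3   | brown | smoothie | dog | hiking | pilot
  4   | orange | juice | parrot | reading | nurse
  5   | white | coffee | cat | gardening | chef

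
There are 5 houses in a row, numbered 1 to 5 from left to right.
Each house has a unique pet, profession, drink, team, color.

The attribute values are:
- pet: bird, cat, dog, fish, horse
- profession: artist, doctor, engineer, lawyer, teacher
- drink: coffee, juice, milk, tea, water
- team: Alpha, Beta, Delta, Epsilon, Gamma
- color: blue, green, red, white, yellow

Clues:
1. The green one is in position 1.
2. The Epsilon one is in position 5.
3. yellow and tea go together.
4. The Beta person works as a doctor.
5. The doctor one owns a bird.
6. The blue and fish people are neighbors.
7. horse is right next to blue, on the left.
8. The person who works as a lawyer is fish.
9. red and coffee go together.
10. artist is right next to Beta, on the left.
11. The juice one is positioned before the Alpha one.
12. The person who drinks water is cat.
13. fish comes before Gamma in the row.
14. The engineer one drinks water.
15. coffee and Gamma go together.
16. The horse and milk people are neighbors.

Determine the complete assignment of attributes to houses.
Solution:

House | Pet | Profession | Drink | Team | Color
-----------------------------------------------
  1   | horse | artist | juice | Delta | green
  2   | bird | doctor | milk | Beta | blue
  3   | fish | lawyer | tea | Alpha | yellow
  4   | dog | teacher | coffee | Gamma | red
  5   | cat | engineer | water | Epsilon | white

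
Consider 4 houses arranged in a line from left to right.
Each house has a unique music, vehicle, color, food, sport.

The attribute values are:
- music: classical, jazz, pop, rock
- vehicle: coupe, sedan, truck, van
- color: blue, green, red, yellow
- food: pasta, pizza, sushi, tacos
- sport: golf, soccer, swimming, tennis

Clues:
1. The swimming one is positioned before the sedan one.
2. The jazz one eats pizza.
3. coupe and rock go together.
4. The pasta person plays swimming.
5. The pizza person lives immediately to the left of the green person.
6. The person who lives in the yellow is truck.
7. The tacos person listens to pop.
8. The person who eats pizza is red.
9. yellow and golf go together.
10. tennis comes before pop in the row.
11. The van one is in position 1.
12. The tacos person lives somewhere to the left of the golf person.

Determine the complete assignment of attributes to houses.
Solution:

House | Music | Vehicle | Color | Food | Sport
----------------------------------------------
  1   | jazz | van | red | pizza | tennis
  2   | rock | coupe | green | pasta | swimming
  3   | pop | sedan | blue | tacos | soccer
  4   | classical | truck | yellow | sushi | golf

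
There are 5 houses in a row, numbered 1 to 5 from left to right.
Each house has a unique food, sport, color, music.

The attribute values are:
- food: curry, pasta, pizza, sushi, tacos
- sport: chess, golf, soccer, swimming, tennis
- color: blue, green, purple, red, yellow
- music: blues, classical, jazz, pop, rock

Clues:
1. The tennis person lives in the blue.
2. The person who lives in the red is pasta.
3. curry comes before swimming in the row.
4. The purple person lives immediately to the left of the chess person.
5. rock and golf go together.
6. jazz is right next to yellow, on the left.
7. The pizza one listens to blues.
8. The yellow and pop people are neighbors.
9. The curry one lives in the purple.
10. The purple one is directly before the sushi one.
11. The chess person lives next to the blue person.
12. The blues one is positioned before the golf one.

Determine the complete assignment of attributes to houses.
Solution:

House | Food | Sport | Color | Music
------------------------------------
  1   | curry | soccer | purple | jazz
  2   | sushi | chess | yellow | classical
  3   | tacos | tennis | blue | pop
  4   | pizza | swimming | green | blues
  5   | pasta | golf | red | rock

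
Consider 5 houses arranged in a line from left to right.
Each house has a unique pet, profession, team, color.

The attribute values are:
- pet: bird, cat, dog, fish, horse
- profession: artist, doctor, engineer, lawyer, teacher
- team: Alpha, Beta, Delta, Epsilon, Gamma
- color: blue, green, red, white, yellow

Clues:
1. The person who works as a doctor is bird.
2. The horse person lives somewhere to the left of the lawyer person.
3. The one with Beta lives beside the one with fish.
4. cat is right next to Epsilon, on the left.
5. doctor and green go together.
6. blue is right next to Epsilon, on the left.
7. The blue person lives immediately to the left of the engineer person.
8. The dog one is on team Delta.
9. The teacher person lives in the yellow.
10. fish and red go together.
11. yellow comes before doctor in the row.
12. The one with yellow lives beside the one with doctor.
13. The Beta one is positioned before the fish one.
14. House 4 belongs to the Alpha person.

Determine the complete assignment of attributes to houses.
Solution:

House | Pet | Profession | Team | Color
---------------------------------------
  1   | cat | artist | Beta | blue
  2   | fish | engineer | Epsilon | red
  3   | horse | teacher | Gamma | yellow
  4   | bird | doctor | Alpha | green
  5   | dog | lawyer | Delta | white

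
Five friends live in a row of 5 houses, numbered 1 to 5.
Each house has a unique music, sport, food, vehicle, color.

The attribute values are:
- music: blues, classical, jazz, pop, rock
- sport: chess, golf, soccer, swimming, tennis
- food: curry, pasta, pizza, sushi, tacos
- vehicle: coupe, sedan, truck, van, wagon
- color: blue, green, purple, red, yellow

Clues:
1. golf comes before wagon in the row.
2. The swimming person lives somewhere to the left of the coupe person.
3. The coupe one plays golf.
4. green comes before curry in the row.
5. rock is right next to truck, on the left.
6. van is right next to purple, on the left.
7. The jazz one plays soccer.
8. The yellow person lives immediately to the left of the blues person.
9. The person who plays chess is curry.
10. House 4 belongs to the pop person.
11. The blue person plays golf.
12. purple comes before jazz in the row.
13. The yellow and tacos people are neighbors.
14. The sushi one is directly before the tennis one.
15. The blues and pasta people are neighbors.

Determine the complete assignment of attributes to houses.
Solution:

House | Music | Sport | Food | Vehicle | Color
----------------------------------------------
  1   | rock | swimming | sushi | van | yellow
  2   | blues | tennis | tacos | truck | purple
  3   | jazz | soccer | pasta | sedan | green
  4   | pop | golf | pizza | coupe | blue
  5   | classical | chess | curry | wagon | red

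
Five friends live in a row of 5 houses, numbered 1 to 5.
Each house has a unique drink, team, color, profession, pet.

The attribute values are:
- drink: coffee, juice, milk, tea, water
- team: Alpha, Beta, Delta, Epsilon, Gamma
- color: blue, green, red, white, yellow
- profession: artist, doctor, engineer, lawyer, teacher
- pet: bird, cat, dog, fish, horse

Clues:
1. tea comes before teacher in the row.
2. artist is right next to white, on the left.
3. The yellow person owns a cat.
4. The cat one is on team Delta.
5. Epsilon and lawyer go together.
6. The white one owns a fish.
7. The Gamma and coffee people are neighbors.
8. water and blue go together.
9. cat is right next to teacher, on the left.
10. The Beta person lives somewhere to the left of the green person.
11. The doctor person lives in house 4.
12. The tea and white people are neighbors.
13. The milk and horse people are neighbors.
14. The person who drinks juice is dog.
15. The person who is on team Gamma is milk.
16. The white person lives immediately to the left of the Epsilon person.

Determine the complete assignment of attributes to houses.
Solution:

House | Drink | Team | Color | Profession | Pet
-----------------------------------------------
  1   | tea | Delta | yellow | artist | cat
  2   | milk | Gamma | white | teacher | fish
  3   | coffee | Epsilon | red | lawyer | horse
  4   | water | Beta | blue | doctor | bird
  5   | juice | Alpha | green | engineer | dog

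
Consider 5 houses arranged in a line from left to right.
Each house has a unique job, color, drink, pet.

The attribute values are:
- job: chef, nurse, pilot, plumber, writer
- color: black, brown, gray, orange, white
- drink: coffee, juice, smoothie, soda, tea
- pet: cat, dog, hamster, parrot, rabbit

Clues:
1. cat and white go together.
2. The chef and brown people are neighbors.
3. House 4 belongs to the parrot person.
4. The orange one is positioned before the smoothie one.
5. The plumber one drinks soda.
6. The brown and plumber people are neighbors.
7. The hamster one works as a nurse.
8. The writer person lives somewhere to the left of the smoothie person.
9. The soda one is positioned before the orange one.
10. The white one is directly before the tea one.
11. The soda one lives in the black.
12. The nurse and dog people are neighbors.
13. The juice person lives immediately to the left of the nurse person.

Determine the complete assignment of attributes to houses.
Solution:

House | Job | Color | Drink | Pet
---------------------------------
  1   | chef | white | juice | cat
  2   | nurse | brown | tea | hamster
  3   | plumber | black | soda | dog
  4   | writer | orange | coffee | parrot
  5   | pilot | gray | smoothie | rabbit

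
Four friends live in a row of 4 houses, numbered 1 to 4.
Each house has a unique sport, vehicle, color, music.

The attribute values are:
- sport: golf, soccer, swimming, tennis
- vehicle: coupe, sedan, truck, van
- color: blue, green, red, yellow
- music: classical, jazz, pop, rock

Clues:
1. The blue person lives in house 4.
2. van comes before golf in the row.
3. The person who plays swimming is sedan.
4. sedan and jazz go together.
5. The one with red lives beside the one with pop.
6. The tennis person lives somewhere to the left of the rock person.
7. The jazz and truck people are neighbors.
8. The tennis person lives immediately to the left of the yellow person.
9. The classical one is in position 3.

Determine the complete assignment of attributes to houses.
Solution:

House | Sport | Vehicle | Color | Music
---------------------------------------
  1   | swimming | sedan | red | jazz
  2   | tennis | truck | green | pop
  3   | soccer | van | yellow | classical
  4   | golf | coupe | blue | rock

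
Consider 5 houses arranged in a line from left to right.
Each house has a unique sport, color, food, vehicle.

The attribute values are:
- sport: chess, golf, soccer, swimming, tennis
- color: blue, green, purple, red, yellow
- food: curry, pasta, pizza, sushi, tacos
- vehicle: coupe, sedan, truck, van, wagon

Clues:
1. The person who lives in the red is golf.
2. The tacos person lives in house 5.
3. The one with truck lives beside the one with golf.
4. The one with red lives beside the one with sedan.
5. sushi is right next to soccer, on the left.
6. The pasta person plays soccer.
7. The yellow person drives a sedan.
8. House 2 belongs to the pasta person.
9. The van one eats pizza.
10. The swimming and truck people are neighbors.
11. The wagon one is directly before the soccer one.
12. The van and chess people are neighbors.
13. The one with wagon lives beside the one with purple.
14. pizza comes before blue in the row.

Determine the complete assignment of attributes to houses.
Solution:

House | Sport | Color | Food | Vehicle
--------------------------------------
  1   | swimming | green | sushi | wagon
  2   | soccer | purple | pasta | truck
  3   | golf | red | pizza | van
  4   | chess | yellow | curry | sedan
  5   | tennis | blue | tacos | coupe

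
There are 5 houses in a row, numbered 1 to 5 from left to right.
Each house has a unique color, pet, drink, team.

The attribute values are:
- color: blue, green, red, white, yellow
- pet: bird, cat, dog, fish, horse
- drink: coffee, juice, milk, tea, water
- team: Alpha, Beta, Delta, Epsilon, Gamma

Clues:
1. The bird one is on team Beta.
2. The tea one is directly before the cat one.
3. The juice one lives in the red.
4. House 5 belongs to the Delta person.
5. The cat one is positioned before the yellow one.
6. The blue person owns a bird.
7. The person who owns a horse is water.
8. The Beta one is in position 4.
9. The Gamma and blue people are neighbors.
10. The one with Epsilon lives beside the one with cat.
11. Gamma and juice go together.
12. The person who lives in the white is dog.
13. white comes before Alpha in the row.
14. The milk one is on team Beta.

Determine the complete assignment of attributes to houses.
Solution:

House | Color | Pet | Drink | Team
----------------------------------
  1   | white | dog | tea | Epsilon
  2   | green | cat | coffee | Alpha
  3   | red | fish | juice | Gamma
  4   | blue | bird | milk | Beta
  5   | yellow | horse | water | Delta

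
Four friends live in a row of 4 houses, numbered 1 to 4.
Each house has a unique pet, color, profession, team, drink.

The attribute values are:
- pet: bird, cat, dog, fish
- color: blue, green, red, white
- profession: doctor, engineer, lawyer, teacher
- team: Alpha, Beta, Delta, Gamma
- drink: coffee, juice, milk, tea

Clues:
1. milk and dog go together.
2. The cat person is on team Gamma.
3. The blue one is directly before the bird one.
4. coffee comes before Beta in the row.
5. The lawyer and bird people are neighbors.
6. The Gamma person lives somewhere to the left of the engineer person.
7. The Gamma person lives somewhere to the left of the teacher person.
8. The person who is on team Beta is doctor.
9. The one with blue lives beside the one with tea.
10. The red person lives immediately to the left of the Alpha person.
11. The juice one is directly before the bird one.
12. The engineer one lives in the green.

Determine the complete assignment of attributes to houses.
Solution:

House | Pet | Color | Profession | Team | Drink
-----------------------------------------------
  1   | cat | blue | lawyer | Gamma | juice
  2   | bird | red | teacher | Delta | tea
  3   | fish | green | engineer | Alpha | coffee
  4   | dog | white | doctor | Beta | milk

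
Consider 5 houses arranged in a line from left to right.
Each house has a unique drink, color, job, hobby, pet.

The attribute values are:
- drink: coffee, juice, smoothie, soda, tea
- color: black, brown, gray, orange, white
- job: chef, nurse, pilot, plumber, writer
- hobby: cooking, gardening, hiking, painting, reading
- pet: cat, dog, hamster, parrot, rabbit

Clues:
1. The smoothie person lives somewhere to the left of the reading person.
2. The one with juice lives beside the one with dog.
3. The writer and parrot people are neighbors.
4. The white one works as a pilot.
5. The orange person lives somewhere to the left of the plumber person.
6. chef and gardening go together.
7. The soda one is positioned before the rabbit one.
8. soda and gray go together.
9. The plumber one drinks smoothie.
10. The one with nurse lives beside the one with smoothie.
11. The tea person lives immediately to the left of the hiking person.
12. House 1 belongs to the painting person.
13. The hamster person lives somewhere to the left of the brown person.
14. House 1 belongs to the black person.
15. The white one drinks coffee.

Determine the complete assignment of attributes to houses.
Solution:

House | Drink | Color | Job | Hobby | Pet
-----------------------------------------
  1   | tea | black | writer | painting | hamster
  2   | juice | orange | nurse | hiking | parrot
  3   | smoothie | brown | plumber | cooking | dog
  4   | soda | gray | chef | gardening | cat
  5   | coffee | white | pilot | reading | rabbit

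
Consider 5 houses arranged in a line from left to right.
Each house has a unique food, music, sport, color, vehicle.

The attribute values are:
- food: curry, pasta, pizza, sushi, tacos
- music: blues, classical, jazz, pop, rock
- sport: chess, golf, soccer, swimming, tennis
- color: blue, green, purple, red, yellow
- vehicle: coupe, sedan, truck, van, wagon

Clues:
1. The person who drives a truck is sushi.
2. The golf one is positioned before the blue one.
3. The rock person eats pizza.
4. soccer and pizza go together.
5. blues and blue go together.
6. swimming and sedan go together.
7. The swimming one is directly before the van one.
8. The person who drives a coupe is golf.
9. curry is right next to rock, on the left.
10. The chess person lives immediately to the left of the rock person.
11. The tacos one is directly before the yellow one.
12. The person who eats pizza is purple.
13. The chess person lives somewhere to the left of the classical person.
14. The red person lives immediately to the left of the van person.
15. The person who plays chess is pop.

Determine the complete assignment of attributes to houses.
Solution:

House | Food | Music | Sport | Color | Vehicle
----------------------------------------------
  1   | tacos | jazz | swimming | red | sedan
  2   | curry | pop | chess | yellow | van
  3   | pizza | rock | soccer | purple | wagon
  4   | pasta | classical | golf | green | coupe
  5   | sushi | blues | tennis | blue | truck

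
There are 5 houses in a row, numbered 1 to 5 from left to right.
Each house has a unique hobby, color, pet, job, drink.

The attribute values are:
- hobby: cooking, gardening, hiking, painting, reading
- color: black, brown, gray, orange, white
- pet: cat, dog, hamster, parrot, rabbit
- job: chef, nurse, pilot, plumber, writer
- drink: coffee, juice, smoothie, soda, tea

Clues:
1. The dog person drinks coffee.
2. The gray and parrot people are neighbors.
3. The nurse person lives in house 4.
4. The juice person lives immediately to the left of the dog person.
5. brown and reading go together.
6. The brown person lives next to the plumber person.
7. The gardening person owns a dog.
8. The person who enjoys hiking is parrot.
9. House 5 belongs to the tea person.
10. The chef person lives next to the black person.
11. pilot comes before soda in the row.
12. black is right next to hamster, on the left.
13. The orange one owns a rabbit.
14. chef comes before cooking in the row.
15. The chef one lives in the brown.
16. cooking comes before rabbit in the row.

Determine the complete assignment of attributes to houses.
Solution:

House | Hobby | Color | Pet | Job | Drink
-----------------------------------------
  1   | reading | brown | cat | chef | juice
  2   | gardening | black | dog | plumber | coffee
  3   | cooking | gray | hamster | pilot | smoothie
  4   | hiking | white | parrot | nurse | soda
  5   | painting | orange | rabbit | writer | tea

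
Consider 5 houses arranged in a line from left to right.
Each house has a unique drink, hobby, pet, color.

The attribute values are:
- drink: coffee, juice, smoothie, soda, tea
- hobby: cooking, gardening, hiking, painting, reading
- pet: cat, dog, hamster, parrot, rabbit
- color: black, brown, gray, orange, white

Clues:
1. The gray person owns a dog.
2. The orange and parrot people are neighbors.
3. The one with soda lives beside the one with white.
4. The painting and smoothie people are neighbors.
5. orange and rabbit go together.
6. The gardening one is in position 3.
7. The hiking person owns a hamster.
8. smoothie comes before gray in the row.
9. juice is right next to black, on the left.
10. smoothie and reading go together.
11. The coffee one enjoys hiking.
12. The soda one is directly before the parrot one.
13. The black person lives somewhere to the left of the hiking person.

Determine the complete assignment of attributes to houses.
Solution:

House | Drink | Hobby | Pet | Color
-----------------------------------
  1   | soda | painting | rabbit | orange
  2   | smoothie | reading | parrot | white
  3   | juice | gardening | dog | gray
  4   | tea | cooking | cat | black
  5   | coffee | hiking | hamster | brown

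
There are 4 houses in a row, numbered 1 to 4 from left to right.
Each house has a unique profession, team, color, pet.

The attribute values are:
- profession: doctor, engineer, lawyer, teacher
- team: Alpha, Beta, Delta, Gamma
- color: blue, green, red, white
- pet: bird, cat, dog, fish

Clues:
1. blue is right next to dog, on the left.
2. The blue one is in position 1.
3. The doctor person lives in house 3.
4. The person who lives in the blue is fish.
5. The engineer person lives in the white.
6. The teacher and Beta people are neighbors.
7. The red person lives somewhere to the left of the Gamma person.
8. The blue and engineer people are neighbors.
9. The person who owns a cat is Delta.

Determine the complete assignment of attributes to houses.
Solution:

House | Profession | Team | Color | Pet
---------------------------------------
  1   | teacher | Alpha | blue | fish
  2   | engineer | Beta | white | dog
  3   | doctor | Delta | red | cat
  4   | lawyer | Gamma | green | bird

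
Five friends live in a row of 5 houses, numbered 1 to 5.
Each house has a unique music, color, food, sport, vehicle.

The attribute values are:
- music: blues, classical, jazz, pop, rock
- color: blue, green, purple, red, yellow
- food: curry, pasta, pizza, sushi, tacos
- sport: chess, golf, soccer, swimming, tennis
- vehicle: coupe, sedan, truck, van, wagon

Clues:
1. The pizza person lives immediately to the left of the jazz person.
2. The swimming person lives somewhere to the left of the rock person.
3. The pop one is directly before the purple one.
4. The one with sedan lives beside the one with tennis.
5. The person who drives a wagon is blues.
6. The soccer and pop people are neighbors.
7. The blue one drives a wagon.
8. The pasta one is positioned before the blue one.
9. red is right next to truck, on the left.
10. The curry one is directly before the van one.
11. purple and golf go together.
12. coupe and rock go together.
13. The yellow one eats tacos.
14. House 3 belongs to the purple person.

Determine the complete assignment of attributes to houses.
Solution:

House | Music | Color | Food | Sport | Vehicle
----------------------------------------------
  1   | classical | green | curry | soccer | sedan
  2   | pop | red | pizza | tennis | van
  3   | jazz | purple | pasta | golf | truck
  4   | blues | blue | sushi | swimming | wagon
  5   | rock | yellow | tacos | chess | coupe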